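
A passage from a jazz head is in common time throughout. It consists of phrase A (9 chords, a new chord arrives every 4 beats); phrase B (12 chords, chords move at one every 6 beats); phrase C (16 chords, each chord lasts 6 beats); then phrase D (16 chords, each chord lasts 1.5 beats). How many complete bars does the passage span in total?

57 bars

A: 9 × 4 = 36 beats = 9 bars.
B: 12 × 6 = 72 beats = 18 bars.
C: 16 × 6 = 96 beats = 24 bars.
D: 16 × 1.5 = 24 beats = 6 bars.
Total: 9 + 18 + 24 + 6 = 57 bars.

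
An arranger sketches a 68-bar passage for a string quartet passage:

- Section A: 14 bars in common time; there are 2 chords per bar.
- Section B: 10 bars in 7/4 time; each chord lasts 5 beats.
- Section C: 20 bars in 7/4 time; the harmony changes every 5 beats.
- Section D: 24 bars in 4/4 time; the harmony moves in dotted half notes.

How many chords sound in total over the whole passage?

A: 14·4 = 56 beats, 56/2 = 28 chords.
B: 10·7 = 70 beats, 70/5 = 14 chords.
C: 20·7 = 140 beats, 140/5 = 28 chords.
D: 24·4 = 96 beats, 96/3 = 32 chords.
Total: 28 + 14 + 28 + 32 = 102.

102 chords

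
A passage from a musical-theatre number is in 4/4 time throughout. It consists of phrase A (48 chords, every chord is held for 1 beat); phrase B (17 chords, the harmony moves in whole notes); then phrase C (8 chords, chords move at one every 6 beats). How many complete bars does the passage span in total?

A: 48 × 1 = 48 beats = 12 bars.
B: 17 × 4 = 68 beats = 17 bars.
C: 8 × 6 = 48 beats = 12 bars.
Total: 12 + 17 + 12 = 41 bars.

41 bars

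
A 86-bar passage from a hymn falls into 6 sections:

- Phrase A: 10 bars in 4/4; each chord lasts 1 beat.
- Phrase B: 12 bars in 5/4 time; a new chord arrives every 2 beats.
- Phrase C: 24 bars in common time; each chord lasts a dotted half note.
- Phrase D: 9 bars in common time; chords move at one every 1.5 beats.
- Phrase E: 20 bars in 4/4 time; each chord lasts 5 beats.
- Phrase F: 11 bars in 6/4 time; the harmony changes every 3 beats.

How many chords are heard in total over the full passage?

164 chords

A: 10·4 = 40 beats, 40/1 = 40 chords.
B: 12·5 = 60 beats, 60/2 = 30 chords.
C: 24·4 = 96 beats, 96/3 = 32 chords.
D: 9·4 = 36 beats, 36/1.5 = 24 chords.
E: 20·4 = 80 beats, 80/5 = 16 chords.
F: 11·6 = 66 beats, 66/3 = 22 chords.
Total: 40 + 30 + 32 + 24 + 16 + 22 = 164.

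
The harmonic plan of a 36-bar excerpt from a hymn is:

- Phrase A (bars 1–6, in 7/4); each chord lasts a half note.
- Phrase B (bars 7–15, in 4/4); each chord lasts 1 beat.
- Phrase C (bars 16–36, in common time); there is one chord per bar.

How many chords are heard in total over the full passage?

78 chords

A has 42 beats and chords last 2 each, so 21 chords.
B has 36 beats and chords last 1 each, so 36 chords.
C has 84 beats and chords last 4 each, so 21 chords.
Total: 21 + 36 + 21 = 78.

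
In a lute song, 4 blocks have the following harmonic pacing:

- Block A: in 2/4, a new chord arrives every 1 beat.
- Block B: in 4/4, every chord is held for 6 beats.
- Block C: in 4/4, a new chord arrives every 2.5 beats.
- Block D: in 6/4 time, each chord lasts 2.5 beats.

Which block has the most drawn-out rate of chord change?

Block B

A: 2/1 = 2 chords/bar.
B: 4/6 = 2/3 chords/bar.
C: 4/2.5 = 1.6 chords/bar.
D: 6/2.5 = 2.4 chords/bar.
Slowest is B at 2/3 chords/bar.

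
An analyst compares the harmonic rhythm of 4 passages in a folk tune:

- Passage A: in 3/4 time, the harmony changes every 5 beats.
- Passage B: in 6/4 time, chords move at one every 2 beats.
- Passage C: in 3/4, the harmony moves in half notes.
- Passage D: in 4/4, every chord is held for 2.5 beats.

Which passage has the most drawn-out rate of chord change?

Passage A

A: 3/5 = 0.6 chords/bar.
B: 6/2 = 3 chords/bar.
C: 3/2 = 1.5 chords/bar.
D: 4/2.5 = 1.6 chords/bar.
Slowest is A at 0.6 chords/bar.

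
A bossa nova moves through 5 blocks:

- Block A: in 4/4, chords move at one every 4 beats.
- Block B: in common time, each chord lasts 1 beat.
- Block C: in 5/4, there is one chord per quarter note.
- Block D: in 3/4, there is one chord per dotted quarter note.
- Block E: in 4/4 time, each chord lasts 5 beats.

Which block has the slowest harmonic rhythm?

A: each chord is 4 beats in 4/4, so 1 per bar.
B: each chord is 1 beat in 4/4, so 4 per bar.
C: each chord is 1 beat in 5/4, so 5 per bar.
D: each chord is 1.5 beats in 3/4, so 2 per bar.
E: each chord is 5 beats in 4/4, so 0.8 per bar.
Slowest is E at 0.8 chords/bar.

Block E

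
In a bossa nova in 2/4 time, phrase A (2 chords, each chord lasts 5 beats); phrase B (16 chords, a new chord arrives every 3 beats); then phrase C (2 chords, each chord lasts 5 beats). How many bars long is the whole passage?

34 bars

A: 2 × 5 = 10 beats = 5 bars.
B: 16 × 3 = 48 beats = 24 bars.
C: 2 × 5 = 10 beats = 5 bars.
Total: 5 + 24 + 5 = 34 bars.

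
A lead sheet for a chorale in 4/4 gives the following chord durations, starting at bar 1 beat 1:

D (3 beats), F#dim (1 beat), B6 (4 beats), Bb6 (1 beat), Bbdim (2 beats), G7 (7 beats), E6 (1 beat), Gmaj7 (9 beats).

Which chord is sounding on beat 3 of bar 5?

Beat 3 of bar 5 is beat (5−1)×4 + 3 = 19 overall.
Running totals: D ends at 3, F#dim ends at 4, B6 ends at 8, Bb6 ends at 9, Bbdim ends at 11, G7 ends at 18, E6 ends at 19.
Beat 19 falls within E6.

E6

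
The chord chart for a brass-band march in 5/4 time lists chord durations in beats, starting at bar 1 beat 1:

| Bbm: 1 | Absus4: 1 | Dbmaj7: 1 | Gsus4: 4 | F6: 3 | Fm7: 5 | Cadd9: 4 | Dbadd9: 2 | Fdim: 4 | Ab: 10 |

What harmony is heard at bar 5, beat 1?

Dbadd9

Beat 1 of bar 5 is beat (5−1)×5 + 1 = 21 overall.
Running totals: Bbm ends at 1, Absus4 ends at 2, Dbmaj7 ends at 3, Gsus4 ends at 7, F6 ends at 10, Fm7 ends at 15, Cadd9 ends at 19, Dbadd9 ends at 21.
Beat 21 falls within Dbadd9.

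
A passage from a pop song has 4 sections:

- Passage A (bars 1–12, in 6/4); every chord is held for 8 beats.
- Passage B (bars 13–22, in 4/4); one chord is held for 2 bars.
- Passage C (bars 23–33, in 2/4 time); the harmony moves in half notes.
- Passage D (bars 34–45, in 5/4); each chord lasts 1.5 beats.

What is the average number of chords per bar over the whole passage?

A: 12 × 6 = 72 beats ÷ 8 = 9 chords.
B: 10 × 4 = 40 beats ÷ 8 = 5 chords.
C: 11 × 2 = 22 beats ÷ 2 = 11 chords.
D: 12 × 5 = 60 beats ÷ 1.5 = 40 chords.
Overall: 65 chords over 45 bars → 65/45 = 13/9 chords per bar.

13/9 chords per bar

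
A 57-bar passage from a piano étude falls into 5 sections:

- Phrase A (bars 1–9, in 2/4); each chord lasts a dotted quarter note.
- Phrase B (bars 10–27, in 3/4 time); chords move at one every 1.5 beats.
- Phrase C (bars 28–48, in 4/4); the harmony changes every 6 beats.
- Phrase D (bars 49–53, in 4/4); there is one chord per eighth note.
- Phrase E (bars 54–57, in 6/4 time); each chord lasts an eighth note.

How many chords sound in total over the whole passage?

150 chords

A: 9 bars × 2 beats = 18 beats; 1.5 beats/chord → 12 chords.
B: 18 bars × 3 beats = 54 beats; 1.5 beats/chord → 36 chords.
C: 21 bars × 4 beats = 84 beats; 6 beats/chord → 14 chords.
D: 5 bars × 4 beats = 20 beats; 0.5 beats/chord → 40 chords.
E: 4 bars × 6 beats = 24 beats; 0.5 beats/chord → 48 chords.
Total: 12 + 36 + 14 + 40 + 48 = 150.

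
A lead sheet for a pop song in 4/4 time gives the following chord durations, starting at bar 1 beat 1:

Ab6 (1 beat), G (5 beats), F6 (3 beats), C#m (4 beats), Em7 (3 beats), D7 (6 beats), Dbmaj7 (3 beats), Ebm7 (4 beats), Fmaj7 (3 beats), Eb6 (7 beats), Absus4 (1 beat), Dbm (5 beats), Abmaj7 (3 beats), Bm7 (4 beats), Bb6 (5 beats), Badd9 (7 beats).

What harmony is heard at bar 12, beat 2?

Abmaj7

Beat 2 of bar 12 is beat (12−1)×4 + 2 = 46 overall.
Running totals: Ab6 ends at 1, G ends at 6, F6 ends at 9, C#m ends at 13, Em7 ends at 16, D7 ends at 22, Dbmaj7 ends at 25, Ebm7 ends at 29, Fmaj7 ends at 32, Eb6 ends at 39, Absus4 ends at 40, Dbm ends at 45, Abmaj7 ends at 48.
Beat 46 falls within Abmaj7.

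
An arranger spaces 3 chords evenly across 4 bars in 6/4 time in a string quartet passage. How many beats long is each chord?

4 bars × 6 beats/bar = 24 beats total.
24 beats ÷ 3 chords = 8 beats per chord.

8 beats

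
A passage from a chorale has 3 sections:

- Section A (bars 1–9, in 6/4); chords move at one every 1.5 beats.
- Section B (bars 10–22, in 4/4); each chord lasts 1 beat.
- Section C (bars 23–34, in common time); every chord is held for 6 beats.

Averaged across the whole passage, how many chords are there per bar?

A: 9 × 6 = 54 beats ÷ 1.5 = 36 chords.
B: 13 × 4 = 52 beats ÷ 1 = 52 chords.
C: 12 × 4 = 48 beats ÷ 6 = 8 chords.
Overall: 96 chords over 34 bars → 96/34 = 48/17 chords per bar.

48/17 chords per bar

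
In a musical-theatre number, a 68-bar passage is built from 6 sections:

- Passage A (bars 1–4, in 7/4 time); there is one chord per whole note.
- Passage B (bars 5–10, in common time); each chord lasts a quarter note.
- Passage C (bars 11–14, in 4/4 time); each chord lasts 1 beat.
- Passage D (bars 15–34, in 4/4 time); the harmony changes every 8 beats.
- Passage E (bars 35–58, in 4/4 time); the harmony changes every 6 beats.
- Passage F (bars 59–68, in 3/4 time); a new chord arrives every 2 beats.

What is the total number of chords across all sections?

88 chords

A: 4 bars × 7 beats = 28 beats; 4 beats/chord → 7 chords.
B: 6 bars × 4 beats = 24 beats; 1 beat/chord → 24 chords.
C: 4 bars × 4 beats = 16 beats; 1 beat/chord → 16 chords.
D: 20 bars × 4 beats = 80 beats; 8 beats/chord → 10 chords.
E: 24 bars × 4 beats = 96 beats; 6 beats/chord → 16 chords.
F: 10 bars × 3 beats = 30 beats; 2 beats/chord → 15 chords.
Total: 7 + 24 + 16 + 10 + 16 + 15 = 88.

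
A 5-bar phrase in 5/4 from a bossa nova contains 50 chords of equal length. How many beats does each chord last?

5 bars × 5 beats/bar = 25 beats total.
25 beats ÷ 50 chords = 0.5 beats per chord.
(That is an eighth note.)

0.5 beats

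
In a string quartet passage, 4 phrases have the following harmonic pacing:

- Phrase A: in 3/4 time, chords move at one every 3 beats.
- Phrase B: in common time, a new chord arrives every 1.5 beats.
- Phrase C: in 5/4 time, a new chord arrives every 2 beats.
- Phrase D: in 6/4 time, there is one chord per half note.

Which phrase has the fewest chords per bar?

A: each chord is 3 beats in 3/4, so 1 per bar.
B: each chord is 1.5 beats in 4/4, so 8/3 per bar.
C: each chord is 2 beats in 5/4, so 2.5 per bar.
D: each chord is 2 beats in 6/4, so 3 per bar.
Slowest is A at 1 chords/bar.

Phrase A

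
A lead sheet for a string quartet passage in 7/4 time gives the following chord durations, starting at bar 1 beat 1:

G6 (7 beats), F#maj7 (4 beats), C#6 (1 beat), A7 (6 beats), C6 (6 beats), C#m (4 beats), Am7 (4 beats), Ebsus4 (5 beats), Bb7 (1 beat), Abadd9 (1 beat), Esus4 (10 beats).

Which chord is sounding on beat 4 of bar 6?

Beat 4 of bar 6 is beat (6−1)×7 + 4 = 39 overall.
Running totals: G6 ends at 7, F#maj7 ends at 11, C#6 ends at 12, A7 ends at 18, C6 ends at 24, C#m ends at 28, Am7 ends at 32, Ebsus4 ends at 37, Bb7 ends at 38, Abadd9 ends at 39.
Beat 39 falls within Abadd9.

Abadd9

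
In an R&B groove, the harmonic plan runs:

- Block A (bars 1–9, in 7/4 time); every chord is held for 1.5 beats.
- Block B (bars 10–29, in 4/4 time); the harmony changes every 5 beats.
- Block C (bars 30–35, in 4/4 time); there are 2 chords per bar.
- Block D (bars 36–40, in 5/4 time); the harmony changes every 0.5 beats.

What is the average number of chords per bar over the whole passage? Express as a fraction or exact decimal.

3 chords per bar

A: 9 bars of 7 beats is 63 beats; at 1.5 beats each that's 42 chords.
B: 20 bars of 4 beats is 80 beats; at 5 beats each that's 16 chords.
C: 6 bars of 4 beats is 24 beats; at 2 beats each that's 12 chords.
D: 5 bars of 5 beats is 25 beats; at 0.5 beats each that's 50 chords.
Overall: 120 chords over 40 bars → 120/40 = 3 chords per bar.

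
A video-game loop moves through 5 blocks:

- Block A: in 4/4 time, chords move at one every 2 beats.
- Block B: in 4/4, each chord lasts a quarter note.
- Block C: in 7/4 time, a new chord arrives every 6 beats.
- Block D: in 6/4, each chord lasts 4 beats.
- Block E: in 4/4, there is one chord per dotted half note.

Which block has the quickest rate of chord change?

Block B

A: each chord is 2 beats in 4/4, so 2 per bar.
B: each chord is 1 beat in 4/4, so 4 per bar.
C: each chord is 6 beats in 7/4, so 7/6 per bar.
D: each chord is 4 beats in 6/4, so 1.5 per bar.
E: each chord is 3 beats in 4/4, so 4/3 per bar.
Fastest is B at 4 chords/bar.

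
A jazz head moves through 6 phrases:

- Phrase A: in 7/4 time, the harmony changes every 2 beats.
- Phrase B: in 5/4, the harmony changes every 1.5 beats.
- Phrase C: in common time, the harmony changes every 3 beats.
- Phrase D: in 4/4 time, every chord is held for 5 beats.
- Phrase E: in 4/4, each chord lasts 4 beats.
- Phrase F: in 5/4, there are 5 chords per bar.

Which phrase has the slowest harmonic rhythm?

A: 7 beats/bar ÷ 2 beats/chord = 3.5 chords/bar.
B: 5 beats/bar ÷ 1.5 beats/chord = 10/3 chords/bar.
C: 4 beats/bar ÷ 3 beats/chord = 4/3 chords/bar.
D: 4 beats/bar ÷ 5 beats/chord = 0.8 chords/bar.
E: 4 beats/bar ÷ 4 beats/chord = 1 chord/bar.
F: 5 beats/bar ÷ 1 beat/chord = 5 chords/bar.
Slowest is D at 0.8 chords/bar.

Phrase D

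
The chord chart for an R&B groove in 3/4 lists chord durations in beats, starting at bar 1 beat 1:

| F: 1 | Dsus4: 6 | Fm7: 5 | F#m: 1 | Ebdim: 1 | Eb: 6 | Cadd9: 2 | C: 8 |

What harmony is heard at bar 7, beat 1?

Beat 1 of bar 7 is beat (7−1)×3 + 1 = 19 overall.
Running totals: F ends at 1, Dsus4 ends at 7, Fm7 ends at 12, F#m ends at 13, Ebdim ends at 14, Eb ends at 20.
Beat 19 falls within Eb.

Eb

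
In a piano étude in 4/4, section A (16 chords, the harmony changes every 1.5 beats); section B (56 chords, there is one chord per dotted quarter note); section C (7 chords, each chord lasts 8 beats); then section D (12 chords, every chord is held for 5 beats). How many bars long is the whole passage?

56 bars

A: 16 × 1.5 = 24 beats = 6 bars.
B: 56 × 1.5 = 84 beats = 21 bars.
C: 7 × 8 = 56 beats = 14 bars.
D: 12 × 5 = 60 beats = 15 bars.
Total: 6 + 21 + 14 + 15 = 56 bars.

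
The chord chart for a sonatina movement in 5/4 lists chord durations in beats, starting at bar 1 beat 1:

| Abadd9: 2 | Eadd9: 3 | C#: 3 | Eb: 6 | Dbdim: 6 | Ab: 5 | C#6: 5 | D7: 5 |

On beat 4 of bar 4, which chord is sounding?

Dbdim

Beat 4 of bar 4 is beat (4−1)×5 + 4 = 19 overall.
Running totals: Abadd9 ends at 2, Eadd9 ends at 5, C# ends at 8, Eb ends at 14, Dbdim ends at 20.
Beat 19 falls within Dbdim.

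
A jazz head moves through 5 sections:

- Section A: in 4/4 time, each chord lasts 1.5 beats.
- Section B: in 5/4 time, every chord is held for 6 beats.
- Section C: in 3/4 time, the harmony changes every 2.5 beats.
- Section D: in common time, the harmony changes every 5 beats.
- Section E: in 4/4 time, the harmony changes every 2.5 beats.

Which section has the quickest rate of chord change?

Section A

A: each chord is 1.5 beats in 4/4, so 8/3 per bar.
B: each chord is 6 beats in 5/4, so 5/6 per bar.
C: each chord is 2.5 beats in 3/4, so 1.2 per bar.
D: each chord is 5 beats in 4/4, so 0.8 per bar.
E: each chord is 2.5 beats in 4/4, so 1.6 per bar.
Fastest is A at 8/3 chords/bar.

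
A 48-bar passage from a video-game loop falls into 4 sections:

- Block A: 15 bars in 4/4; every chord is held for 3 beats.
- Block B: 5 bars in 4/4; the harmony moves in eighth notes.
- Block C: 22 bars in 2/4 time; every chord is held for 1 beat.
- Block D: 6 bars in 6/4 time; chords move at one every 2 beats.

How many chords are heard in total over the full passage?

A: 15·4 = 60 beats, 60/3 = 20 chords.
B: 5·4 = 20 beats, 20/0.5 = 40 chords.
C: 22·2 = 44 beats, 44/1 = 44 chords.
D: 6·6 = 36 beats, 36/2 = 18 chords.
Total: 20 + 40 + 44 + 18 = 122.

122 chords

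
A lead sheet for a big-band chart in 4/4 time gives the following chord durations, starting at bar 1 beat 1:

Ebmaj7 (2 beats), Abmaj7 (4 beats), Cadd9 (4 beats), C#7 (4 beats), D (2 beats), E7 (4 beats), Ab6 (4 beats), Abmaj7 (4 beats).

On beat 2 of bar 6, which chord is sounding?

Ab6

Beat 2 of bar 6 is beat (6−1)×4 + 2 = 22 overall.
Running totals: Ebmaj7 ends at 2, Abmaj7 ends at 6, Cadd9 ends at 10, C#7 ends at 14, D ends at 16, E7 ends at 20, Ab6 ends at 24.
Beat 22 falls within Ab6.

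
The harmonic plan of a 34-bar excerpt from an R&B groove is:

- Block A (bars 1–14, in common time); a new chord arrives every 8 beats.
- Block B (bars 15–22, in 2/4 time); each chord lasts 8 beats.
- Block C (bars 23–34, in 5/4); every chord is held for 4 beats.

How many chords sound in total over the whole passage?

24 chords

A: 14·4 = 56 beats, 56/8 = 7 chords.
B: 8·2 = 16 beats, 16/8 = 2 chords.
C: 12·5 = 60 beats, 60/4 = 15 chords.
Total: 7 + 2 + 15 = 24.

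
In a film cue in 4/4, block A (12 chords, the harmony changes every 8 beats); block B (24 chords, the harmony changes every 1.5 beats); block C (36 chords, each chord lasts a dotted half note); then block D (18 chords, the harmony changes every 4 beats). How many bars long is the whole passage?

78 bars

A: 12 × 8 = 96 beats = 24 bars.
B: 24 × 1.5 = 36 beats = 9 bars.
C: 36 × 3 = 108 beats = 27 bars.
D: 18 × 4 = 72 beats = 18 bars.
Total: 24 + 9 + 27 + 18 = 78 bars.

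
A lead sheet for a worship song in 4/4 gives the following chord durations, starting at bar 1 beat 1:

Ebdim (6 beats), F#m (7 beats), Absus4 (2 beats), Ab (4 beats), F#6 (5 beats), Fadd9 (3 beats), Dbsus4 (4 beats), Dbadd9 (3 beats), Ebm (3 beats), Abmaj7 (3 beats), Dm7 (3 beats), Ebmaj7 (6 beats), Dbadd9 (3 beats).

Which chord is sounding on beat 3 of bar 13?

Beat 3 of bar 13 is beat (13−1)×4 + 3 = 51 overall.
Running totals: Ebdim ends at 6, F#m ends at 13, Absus4 ends at 15, Ab ends at 19, F#6 ends at 24, Fadd9 ends at 27, Dbsus4 ends at 31, Dbadd9 ends at 34, Ebm ends at 37, Abmaj7 ends at 40, Dm7 ends at 43, Ebmaj7 ends at 49, Dbadd9 ends at 52.
Beat 51 falls within Dbadd9.

Dbadd9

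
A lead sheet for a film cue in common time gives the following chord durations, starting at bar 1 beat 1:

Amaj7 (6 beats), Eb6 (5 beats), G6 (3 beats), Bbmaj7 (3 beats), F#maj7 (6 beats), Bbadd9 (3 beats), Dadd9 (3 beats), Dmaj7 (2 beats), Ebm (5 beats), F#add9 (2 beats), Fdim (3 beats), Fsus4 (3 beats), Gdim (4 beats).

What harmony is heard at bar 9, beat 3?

Beat 3 of bar 9 is beat (9−1)×4 + 3 = 35 overall.
Running totals: Amaj7 ends at 6, Eb6 ends at 11, G6 ends at 14, Bbmaj7 ends at 17, F#maj7 ends at 23, Bbadd9 ends at 26, Dadd9 ends at 29, Dmaj7 ends at 31, Ebm ends at 36.
Beat 35 falls within Ebm.

Ebm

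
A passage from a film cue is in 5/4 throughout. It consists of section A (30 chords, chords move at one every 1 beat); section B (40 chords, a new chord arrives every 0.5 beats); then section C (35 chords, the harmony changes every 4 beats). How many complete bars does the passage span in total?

38 bars

A: 30 × 1 = 30 beats = 6 bars.
B: 40 × 0.5 = 20 beats = 4 bars.
C: 35 × 4 = 140 beats = 28 bars.
Total: 6 + 4 + 28 = 38 bars.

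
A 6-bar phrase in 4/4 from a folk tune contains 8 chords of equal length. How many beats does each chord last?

6 bars × 4 beats/bar = 24 beats total.
24 beats ÷ 8 chords = 3 beats per chord.
(That is a dotted half note.)

3 beats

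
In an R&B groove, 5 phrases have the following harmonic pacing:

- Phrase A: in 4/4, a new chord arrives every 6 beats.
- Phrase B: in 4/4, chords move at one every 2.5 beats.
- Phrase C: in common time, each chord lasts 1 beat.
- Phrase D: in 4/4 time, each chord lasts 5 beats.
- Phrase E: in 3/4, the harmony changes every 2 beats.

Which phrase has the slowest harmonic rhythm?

Phrase A

A: each chord is 6 beats in 4/4, so 2/3 per bar.
B: each chord is 2.5 beats in 4/4, so 1.6 per bar.
C: each chord is 1 beat in 4/4, so 4 per bar.
D: each chord is 5 beats in 4/4, so 0.8 per bar.
E: each chord is 2 beats in 3/4, so 1.5 per bar.
Slowest is A at 2/3 chords/bar.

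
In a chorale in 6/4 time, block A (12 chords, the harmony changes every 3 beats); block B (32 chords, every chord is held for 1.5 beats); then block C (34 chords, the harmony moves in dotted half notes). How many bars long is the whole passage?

A: 12 × 3 = 36 beats = 6 bars.
B: 32 × 1.5 = 48 beats = 8 bars.
C: 34 × 3 = 102 beats = 17 bars.
Total: 6 + 8 + 17 = 31 bars.

31 bars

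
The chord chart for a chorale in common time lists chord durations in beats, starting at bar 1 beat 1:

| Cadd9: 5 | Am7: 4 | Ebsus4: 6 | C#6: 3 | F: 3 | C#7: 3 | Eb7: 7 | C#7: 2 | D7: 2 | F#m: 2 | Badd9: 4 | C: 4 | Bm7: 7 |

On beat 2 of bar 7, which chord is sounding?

Beat 2 of bar 7 is beat (7−1)×4 + 2 = 26 overall.
Running totals: Cadd9 ends at 5, Am7 ends at 9, Ebsus4 ends at 15, C#6 ends at 18, F ends at 21, C#7 ends at 24, Eb7 ends at 31.
Beat 26 falls within Eb7.

Eb7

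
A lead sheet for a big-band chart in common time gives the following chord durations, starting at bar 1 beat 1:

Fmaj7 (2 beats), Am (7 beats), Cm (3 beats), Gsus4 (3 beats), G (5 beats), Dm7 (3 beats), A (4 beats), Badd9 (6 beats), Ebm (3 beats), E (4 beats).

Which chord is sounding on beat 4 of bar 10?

Beat 4 of bar 10 is beat (10−1)×4 + 4 = 40 overall.
Running totals: Fmaj7 ends at 2, Am ends at 9, Cm ends at 12, Gsus4 ends at 15, G ends at 20, Dm7 ends at 23, A ends at 27, Badd9 ends at 33, Ebm ends at 36, E ends at 40.
Beat 40 falls within E.

E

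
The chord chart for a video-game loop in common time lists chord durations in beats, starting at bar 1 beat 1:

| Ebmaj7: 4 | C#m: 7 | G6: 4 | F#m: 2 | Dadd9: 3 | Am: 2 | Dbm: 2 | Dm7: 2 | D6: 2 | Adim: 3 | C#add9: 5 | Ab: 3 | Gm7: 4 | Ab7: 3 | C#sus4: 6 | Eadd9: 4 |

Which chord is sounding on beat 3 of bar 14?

Eadd9

Beat 3 of bar 14 is beat (14−1)×4 + 3 = 55 overall.
Running totals: Ebmaj7 ends at 4, C#m ends at 11, G6 ends at 15, F#m ends at 17, Dadd9 ends at 20, Am ends at 22, Dbm ends at 24, Dm7 ends at 26, D6 ends at 28, Adim ends at 31, C#add9 ends at 36, Ab ends at 39, Gm7 ends at 43, Ab7 ends at 46, C#sus4 ends at 52, Eadd9 ends at 56.
Beat 55 falls within Eadd9.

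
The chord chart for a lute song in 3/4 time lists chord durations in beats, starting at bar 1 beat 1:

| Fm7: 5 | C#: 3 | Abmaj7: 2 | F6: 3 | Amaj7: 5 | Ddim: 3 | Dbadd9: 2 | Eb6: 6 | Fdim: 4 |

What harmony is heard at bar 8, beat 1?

Dbadd9

Beat 1 of bar 8 is beat (8−1)×3 + 1 = 22 overall.
Running totals: Fm7 ends at 5, C# ends at 8, Abmaj7 ends at 10, F6 ends at 13, Amaj7 ends at 18, Ddim ends at 21, Dbadd9 ends at 23.
Beat 22 falls within Dbadd9.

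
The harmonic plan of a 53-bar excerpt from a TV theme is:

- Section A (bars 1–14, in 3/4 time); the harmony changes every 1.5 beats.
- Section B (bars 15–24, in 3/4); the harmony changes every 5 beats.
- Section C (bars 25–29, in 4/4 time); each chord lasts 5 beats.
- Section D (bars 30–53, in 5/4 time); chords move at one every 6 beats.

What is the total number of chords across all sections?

58 chords

A: 14 bars × 3 beats = 42 beats; 1.5 beats/chord → 28 chords.
B: 10 bars × 3 beats = 30 beats; 5 beats/chord → 6 chords.
C: 5 bars × 4 beats = 20 beats; 5 beats/chord → 4 chords.
D: 24 bars × 5 beats = 120 beats; 6 beats/chord → 20 chords.
Total: 28 + 6 + 4 + 20 = 58.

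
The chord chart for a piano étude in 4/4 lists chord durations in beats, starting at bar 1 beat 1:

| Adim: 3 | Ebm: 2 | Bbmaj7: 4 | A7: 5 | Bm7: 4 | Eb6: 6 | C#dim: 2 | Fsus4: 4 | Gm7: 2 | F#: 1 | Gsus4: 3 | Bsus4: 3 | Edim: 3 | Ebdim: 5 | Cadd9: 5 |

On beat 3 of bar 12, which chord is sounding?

Ebdim

Beat 3 of bar 12 is beat (12−1)×4 + 3 = 47 overall.
Running totals: Adim ends at 3, Ebm ends at 5, Bbmaj7 ends at 9, A7 ends at 14, Bm7 ends at 18, Eb6 ends at 24, C#dim ends at 26, Fsus4 ends at 30, Gm7 ends at 32, F# ends at 33, Gsus4 ends at 36, Bsus4 ends at 39, Edim ends at 42, Ebdim ends at 47.
Beat 47 falls within Ebdim.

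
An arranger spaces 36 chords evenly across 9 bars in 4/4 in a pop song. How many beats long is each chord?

9 bars × 4 beats/bar = 36 beats total.
36 beats ÷ 36 chords = 1 beats per chord.
(That is a quarter note.)

1 beat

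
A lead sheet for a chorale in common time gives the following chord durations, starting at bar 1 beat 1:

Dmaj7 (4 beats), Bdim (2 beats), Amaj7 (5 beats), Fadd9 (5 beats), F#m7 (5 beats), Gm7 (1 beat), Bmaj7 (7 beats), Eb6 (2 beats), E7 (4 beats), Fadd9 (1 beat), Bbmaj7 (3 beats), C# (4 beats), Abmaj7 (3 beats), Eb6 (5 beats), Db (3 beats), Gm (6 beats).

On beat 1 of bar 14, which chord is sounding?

Db

Beat 1 of bar 14 is beat (14−1)×4 + 1 = 53 overall.
Running totals: Dmaj7 ends at 4, Bdim ends at 6, Amaj7 ends at 11, Fadd9 ends at 16, F#m7 ends at 21, Gm7 ends at 22, Bmaj7 ends at 29, Eb6 ends at 31, E7 ends at 35, Fadd9 ends at 36, Bbmaj7 ends at 39, C# ends at 43, Abmaj7 ends at 46, Eb6 ends at 51, Db ends at 54.
Beat 53 falls within Db.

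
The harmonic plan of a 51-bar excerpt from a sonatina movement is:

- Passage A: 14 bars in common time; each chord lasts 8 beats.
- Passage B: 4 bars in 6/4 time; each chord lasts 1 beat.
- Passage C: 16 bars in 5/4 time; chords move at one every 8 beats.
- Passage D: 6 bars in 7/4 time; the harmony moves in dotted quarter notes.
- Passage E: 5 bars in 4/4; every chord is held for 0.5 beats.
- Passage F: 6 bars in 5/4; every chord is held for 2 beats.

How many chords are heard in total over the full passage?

124 chords

A: 14·4 = 56 beats, 56/8 = 7 chords.
B: 4·6 = 24 beats, 24/1 = 24 chords.
C: 16·5 = 80 beats, 80/8 = 10 chords.
D: 6·7 = 42 beats, 42/1.5 = 28 chords.
E: 5·4 = 20 beats, 20/0.5 = 40 chords.
F: 6·5 = 30 beats, 30/2 = 15 chords.
Total: 7 + 24 + 10 + 28 + 40 + 15 = 124.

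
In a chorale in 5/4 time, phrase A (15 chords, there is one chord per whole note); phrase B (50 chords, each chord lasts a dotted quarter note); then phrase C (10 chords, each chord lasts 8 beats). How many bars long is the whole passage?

A: 15 × 4 = 60 beats = 12 bars.
B: 50 × 1.5 = 75 beats = 15 bars.
C: 10 × 8 = 80 beats = 16 bars.
Total: 12 + 15 + 16 = 43 bars.

43 bars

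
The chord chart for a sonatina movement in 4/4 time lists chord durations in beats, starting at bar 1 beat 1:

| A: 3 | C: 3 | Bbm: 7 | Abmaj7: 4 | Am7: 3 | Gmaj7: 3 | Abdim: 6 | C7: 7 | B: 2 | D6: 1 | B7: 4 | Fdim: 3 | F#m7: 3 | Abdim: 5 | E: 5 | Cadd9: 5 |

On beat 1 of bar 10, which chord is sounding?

B

Beat 1 of bar 10 is beat (10−1)×4 + 1 = 37 overall.
Running totals: A ends at 3, C ends at 6, Bbm ends at 13, Abmaj7 ends at 17, Am7 ends at 20, Gmaj7 ends at 23, Abdim ends at 29, C7 ends at 36, B ends at 38.
Beat 37 falls within B.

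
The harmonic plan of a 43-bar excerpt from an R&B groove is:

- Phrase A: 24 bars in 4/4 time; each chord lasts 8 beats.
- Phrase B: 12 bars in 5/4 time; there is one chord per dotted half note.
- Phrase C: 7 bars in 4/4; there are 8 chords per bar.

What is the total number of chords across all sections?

88 chords

A: 24 bars × 4 beats = 96 beats; 8 beats/chord → 12 chords.
B: 12 bars × 5 beats = 60 beats; 3 beats/chord → 20 chords.
C: 7 bars × 4 beats = 28 beats; 0.5 beats/chord → 56 chords.
Total: 12 + 20 + 56 = 88.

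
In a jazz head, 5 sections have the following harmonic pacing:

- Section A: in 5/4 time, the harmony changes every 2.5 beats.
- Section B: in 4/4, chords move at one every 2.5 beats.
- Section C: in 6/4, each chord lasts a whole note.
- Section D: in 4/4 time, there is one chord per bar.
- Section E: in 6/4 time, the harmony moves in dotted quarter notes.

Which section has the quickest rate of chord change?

A: 5 beats/bar ÷ 2.5 beats/chord = 2 chords/bar.
B: 4 beats/bar ÷ 2.5 beats/chord = 1.6 chords/bar.
C: 6 beats/bar ÷ 4 beats/chord = 1.5 chords/bar.
D: 4 beats/bar ÷ 4 beats/chord = 1 chord/bar.
E: 6 beats/bar ÷ 1.5 beats/chord = 4 chords/bar.
Fastest is E at 4 chords/bar.

Section E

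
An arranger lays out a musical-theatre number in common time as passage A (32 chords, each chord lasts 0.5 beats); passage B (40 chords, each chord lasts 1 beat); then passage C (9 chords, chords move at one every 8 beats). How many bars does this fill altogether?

32 bars

A: 32 × 0.5 = 16 beats = 4 bars.
B: 40 × 1 = 40 beats = 10 bars.
C: 9 × 8 = 72 beats = 18 bars.
Total: 4 + 10 + 18 = 32 bars.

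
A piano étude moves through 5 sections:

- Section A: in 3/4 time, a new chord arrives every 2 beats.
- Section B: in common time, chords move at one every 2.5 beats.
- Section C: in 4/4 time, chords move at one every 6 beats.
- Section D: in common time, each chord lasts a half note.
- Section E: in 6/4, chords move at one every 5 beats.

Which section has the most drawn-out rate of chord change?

Section C

A: each chord is 2 beats in 3/4, so 1.5 per bar.
B: each chord is 2.5 beats in 4/4, so 1.6 per bar.
C: each chord is 6 beats in 4/4, so 2/3 per bar.
D: each chord is 2 beats in 4/4, so 2 per bar.
E: each chord is 5 beats in 6/4, so 1.2 per bar.
Slowest is C at 2/3 chords/bar.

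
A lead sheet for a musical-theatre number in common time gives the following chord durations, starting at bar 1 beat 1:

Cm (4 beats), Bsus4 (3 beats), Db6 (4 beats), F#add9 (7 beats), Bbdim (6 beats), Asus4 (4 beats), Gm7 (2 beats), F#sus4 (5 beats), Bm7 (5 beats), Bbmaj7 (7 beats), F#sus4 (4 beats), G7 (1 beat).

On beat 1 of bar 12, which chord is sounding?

Beat 1 of bar 12 is beat (12−1)×4 + 1 = 45 overall.
Running totals: Cm ends at 4, Bsus4 ends at 7, Db6 ends at 11, F#add9 ends at 18, Bbdim ends at 24, Asus4 ends at 28, Gm7 ends at 30, F#sus4 ends at 35, Bm7 ends at 40, Bbmaj7 ends at 47.
Beat 45 falls within Bbmaj7.

Bbmaj7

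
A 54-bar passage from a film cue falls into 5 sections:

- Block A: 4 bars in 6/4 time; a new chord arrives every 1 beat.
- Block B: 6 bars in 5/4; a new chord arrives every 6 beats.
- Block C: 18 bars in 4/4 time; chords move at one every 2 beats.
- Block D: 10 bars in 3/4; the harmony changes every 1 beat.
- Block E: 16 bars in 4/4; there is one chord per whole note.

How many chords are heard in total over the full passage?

A: 4 bars × 6 beats = 24 beats; 1 beat/chord → 24 chords.
B: 6 bars × 5 beats = 30 beats; 6 beats/chord → 5 chords.
C: 18 bars × 4 beats = 72 beats; 2 beats/chord → 36 chords.
D: 10 bars × 3 beats = 30 beats; 1 beat/chord → 30 chords.
E: 16 bars × 4 beats = 64 beats; 4 beats/chord → 16 chords.
Total: 24 + 5 + 36 + 30 + 16 = 111.

111 chords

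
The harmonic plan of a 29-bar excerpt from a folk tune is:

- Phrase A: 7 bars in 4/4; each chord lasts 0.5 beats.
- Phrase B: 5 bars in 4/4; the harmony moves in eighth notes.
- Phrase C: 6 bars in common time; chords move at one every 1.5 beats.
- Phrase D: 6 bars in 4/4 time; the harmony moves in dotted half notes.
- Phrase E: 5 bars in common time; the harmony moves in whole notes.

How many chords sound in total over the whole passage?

125 chords

A: 7·4 = 28 beats, 28/0.5 = 56 chords.
B: 5·4 = 20 beats, 20/0.5 = 40 chords.
C: 6·4 = 24 beats, 24/1.5 = 16 chords.
D: 6·4 = 24 beats, 24/3 = 8 chords.
E: 5·4 = 20 beats, 20/4 = 5 chords.
Total: 56 + 40 + 16 + 8 + 5 = 125.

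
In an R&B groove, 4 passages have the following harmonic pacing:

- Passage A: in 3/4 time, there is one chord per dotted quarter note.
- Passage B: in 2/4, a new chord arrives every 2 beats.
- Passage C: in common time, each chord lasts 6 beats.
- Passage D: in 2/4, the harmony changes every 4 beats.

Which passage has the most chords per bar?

Passage A

A: 3 beats/bar ÷ 1.5 beats/chord = 2 chords/bar.
B: 2 beats/bar ÷ 2 beats/chord = 1 chord/bar.
C: 4 beats/bar ÷ 6 beats/chord = 2/3 chords/bar.
D: 2 beats/bar ÷ 4 beats/chord = 0.5 chords/bar.
Fastest is A at 2 chords/bar.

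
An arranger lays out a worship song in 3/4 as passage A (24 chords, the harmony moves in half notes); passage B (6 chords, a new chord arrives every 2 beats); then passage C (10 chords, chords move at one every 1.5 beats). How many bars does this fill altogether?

A: 24 × 2 = 48 beats = 16 bars.
B: 6 × 2 = 12 beats = 4 bars.
C: 10 × 1.5 = 15 beats = 5 bars.
Total: 16 + 4 + 5 = 25 bars.

25 bars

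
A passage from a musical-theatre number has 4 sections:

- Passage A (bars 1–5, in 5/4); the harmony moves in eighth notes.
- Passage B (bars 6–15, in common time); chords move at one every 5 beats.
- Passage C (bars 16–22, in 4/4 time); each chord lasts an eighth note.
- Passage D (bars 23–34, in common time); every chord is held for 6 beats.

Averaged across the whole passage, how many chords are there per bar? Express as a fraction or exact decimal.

61/17 chords per bar

A: 5 bars of 5 beats is 25 beats; at 0.5 beats each that's 50 chords.
B: 10 bars of 4 beats is 40 beats; at 5 beats each that's 8 chords.
C: 7 bars of 4 beats is 28 beats; at 0.5 beats each that's 56 chords.
D: 12 bars of 4 beats is 48 beats; at 6 beats each that's 8 chords.
Overall: 122 chords over 34 bars → 122/34 = 61/17 chords per bar.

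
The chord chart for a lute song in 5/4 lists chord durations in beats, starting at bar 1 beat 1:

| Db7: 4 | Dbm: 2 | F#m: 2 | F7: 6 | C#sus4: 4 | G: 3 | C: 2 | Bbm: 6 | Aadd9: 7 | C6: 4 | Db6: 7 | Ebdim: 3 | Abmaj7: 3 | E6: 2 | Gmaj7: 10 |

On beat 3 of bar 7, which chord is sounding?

Aadd9

Beat 3 of bar 7 is beat (7−1)×5 + 3 = 33 overall.
Running totals: Db7 ends at 4, Dbm ends at 6, F#m ends at 8, F7 ends at 14, C#sus4 ends at 18, G ends at 21, C ends at 23, Bbm ends at 29, Aadd9 ends at 36.
Beat 33 falls within Aadd9.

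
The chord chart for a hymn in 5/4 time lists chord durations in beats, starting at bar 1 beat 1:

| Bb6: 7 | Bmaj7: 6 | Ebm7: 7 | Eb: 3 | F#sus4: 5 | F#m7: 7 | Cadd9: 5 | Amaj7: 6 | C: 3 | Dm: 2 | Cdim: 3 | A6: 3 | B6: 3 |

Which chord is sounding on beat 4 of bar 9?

Beat 4 of bar 9 is beat (9−1)×5 + 4 = 44 overall.
Running totals: Bb6 ends at 7, Bmaj7 ends at 13, Ebm7 ends at 20, Eb ends at 23, F#sus4 ends at 28, F#m7 ends at 35, Cadd9 ends at 40, Amaj7 ends at 46.
Beat 44 falls within Amaj7.

Amaj7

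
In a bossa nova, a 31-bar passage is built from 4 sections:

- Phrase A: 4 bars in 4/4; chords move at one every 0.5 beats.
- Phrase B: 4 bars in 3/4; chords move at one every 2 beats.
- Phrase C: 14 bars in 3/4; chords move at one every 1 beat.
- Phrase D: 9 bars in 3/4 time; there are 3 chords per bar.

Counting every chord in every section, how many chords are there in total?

107 chords

A: 4 bars × 4 beats = 16 beats; 0.5 beats/chord → 32 chords.
B: 4 bars × 3 beats = 12 beats; 2 beats/chord → 6 chords.
C: 14 bars × 3 beats = 42 beats; 1 beat/chord → 42 chords.
D: 9 bars × 3 beats = 27 beats; 1 beat/chord → 27 chords.
Total: 32 + 6 + 42 + 27 = 107.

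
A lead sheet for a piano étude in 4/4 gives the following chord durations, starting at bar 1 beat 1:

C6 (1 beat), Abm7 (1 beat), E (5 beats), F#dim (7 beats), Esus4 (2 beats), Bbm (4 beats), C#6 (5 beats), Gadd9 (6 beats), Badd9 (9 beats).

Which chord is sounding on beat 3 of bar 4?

Esus4

Beat 3 of bar 4 is beat (4−1)×4 + 3 = 15 overall.
Running totals: C6 ends at 1, Abm7 ends at 2, E ends at 7, F#dim ends at 14, Esus4 ends at 16.
Beat 15 falls within Esus4.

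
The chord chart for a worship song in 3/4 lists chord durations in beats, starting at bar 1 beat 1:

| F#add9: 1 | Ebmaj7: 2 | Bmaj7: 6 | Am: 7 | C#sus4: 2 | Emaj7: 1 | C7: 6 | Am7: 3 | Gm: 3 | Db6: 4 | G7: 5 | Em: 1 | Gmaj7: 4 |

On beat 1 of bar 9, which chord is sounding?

C7

Beat 1 of bar 9 is beat (9−1)×3 + 1 = 25 overall.
Running totals: F#add9 ends at 1, Ebmaj7 ends at 3, Bmaj7 ends at 9, Am ends at 16, C#sus4 ends at 18, Emaj7 ends at 19, C7 ends at 25.
Beat 25 falls within C7.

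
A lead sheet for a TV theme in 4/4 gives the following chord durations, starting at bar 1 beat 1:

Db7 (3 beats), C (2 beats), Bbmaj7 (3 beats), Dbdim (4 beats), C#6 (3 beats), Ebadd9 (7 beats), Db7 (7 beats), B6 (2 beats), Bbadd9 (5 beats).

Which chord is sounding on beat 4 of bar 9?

Bbadd9

Beat 4 of bar 9 is beat (9−1)×4 + 4 = 36 overall.
Running totals: Db7 ends at 3, C ends at 5, Bbmaj7 ends at 8, Dbdim ends at 12, C#6 ends at 15, Ebadd9 ends at 22, Db7 ends at 29, B6 ends at 31, Bbadd9 ends at 36.
Beat 36 falls within Bbadd9.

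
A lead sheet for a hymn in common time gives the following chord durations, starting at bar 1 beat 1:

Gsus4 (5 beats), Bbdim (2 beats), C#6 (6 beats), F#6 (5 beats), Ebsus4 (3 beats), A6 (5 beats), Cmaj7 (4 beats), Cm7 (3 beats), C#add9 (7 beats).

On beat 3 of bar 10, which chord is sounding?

Beat 3 of bar 10 is beat (10−1)×4 + 3 = 39 overall.
Running totals: Gsus4 ends at 5, Bbdim ends at 7, C#6 ends at 13, F#6 ends at 18, Ebsus4 ends at 21, A6 ends at 26, Cmaj7 ends at 30, Cm7 ends at 33, C#add9 ends at 40.
Beat 39 falls within C#add9.

C#add9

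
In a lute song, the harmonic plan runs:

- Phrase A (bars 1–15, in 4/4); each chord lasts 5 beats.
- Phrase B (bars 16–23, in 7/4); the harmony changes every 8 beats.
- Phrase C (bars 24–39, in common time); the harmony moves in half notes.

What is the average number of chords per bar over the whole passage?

A: 15 × 4 = 60 beats ÷ 5 = 12 chords.
B: 8 × 7 = 56 beats ÷ 8 = 7 chords.
C: 16 × 4 = 64 beats ÷ 2 = 32 chords.
Overall: 51 chords over 39 bars → 51/39 = 17/13 chords per bar.

17/13 chords per bar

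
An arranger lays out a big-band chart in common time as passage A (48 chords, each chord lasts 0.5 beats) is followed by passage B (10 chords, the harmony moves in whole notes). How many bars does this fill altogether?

A: 48 × 0.5 = 24 beats = 6 bars.
B: 10 × 4 = 40 beats = 10 bars.
Total: 6 + 10 = 16 bars.

16 bars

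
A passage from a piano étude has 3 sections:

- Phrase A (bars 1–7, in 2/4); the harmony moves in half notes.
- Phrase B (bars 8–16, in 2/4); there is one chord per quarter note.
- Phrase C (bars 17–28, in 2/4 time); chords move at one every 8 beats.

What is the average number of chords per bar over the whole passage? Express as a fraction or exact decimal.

A: 7 bars of 2 beats is 14 beats; at 2 beats each that's 7 chords.
B: 9 bars of 2 beats is 18 beats; at 1 beat each that's 18 chords.
C: 12 bars of 2 beats is 24 beats; at 8 beats each that's 3 chords.
Overall: 28 chords over 28 bars → 28/28 = 1 chords per bar.

1 chords per bar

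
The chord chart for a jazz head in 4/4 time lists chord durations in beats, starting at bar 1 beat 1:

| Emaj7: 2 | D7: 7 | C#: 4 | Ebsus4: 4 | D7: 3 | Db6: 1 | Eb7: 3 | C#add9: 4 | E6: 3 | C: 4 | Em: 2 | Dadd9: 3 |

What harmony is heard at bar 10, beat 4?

Beat 4 of bar 10 is beat (10−1)×4 + 4 = 40 overall.
Running totals: Emaj7 ends at 2, D7 ends at 9, C# ends at 13, Ebsus4 ends at 17, D7 ends at 20, Db6 ends at 21, Eb7 ends at 24, C#add9 ends at 28, E6 ends at 31, C ends at 35, Em ends at 37, Dadd9 ends at 40.
Beat 40 falls within Dadd9.

Dadd9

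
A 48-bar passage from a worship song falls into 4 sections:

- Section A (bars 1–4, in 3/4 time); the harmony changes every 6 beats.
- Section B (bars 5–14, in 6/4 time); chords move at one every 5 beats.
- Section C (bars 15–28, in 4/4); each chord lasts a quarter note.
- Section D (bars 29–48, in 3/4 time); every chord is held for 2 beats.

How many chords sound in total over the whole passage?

100 chords

A has 12 beats and chords last 6 each, so 2 chords.
B has 60 beats and chords last 5 each, so 12 chords.
C has 56 beats and chords last 1 each, so 56 chords.
D has 60 beats and chords last 2 each, so 30 chords.
Total: 2 + 12 + 56 + 30 = 100.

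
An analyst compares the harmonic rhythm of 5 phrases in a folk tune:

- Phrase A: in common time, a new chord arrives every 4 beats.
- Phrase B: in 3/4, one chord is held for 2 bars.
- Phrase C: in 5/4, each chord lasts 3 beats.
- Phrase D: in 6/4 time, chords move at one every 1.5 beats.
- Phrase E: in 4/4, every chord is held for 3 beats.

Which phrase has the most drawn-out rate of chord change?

A: 4/4 = 1 chord/bar.
B: 3/6 = 0.5 chords/bar.
C: 5/3 = 5/3 chords/bar.
D: 6/1.5 = 4 chords/bar.
E: 4/3 = 4/3 chords/bar.
Slowest is B at 0.5 chords/bar.

Phrase B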